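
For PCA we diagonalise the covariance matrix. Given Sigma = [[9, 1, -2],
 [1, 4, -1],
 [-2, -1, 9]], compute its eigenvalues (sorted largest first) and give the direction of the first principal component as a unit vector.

Step 1 — characteristic polynomial p(λ) = det(λI - Sigma) = λ³ - tr·λ² + c_1·λ - det, where tr = trace, c_1 = sum of the principal 2×2 minors, det = det(Sigma):
  tr = 9 + 4 + 9 = 22,
  c_1 = (9·4 - (1)²) + (9·9 - (-2)²) + (4·9 - (-1)²) = 35 + 77 + 35 = 147,
  det = 9·(4·9 - (-1)²) - (1)·((1)·9 - (-1)·(-2)) + (-2)·((1)·(-1) - 4·(-2)) = 9·(35) - (1)·(7) + (-2)·(7) = 294.
  So p(λ) = λ³ - 22λ² + 147λ - 294.
Step 2 — look for an integer root (rational root theorem: any rational root is an integer divisor of 294). Testing λ = 7:
  p(7) = 343 - 1078 + 1029 - 294 = 0  ✓
  Dividing out (λ - 7): p(λ) = (λ - 7)(λ² - 15λ + 42).
Step 3 — remaining eigenvalues from the quadratic λ² - 15λ + 42 = 0:
  Δ = 15² - 4·42 = 225 - 168 = 57,  λ = (15 ± √57)/2 = (15 ± 7.5498)/2 ≈ 11.2749 or 3.7251.
  Sorted: λ_1 = 11.2749,  λ_2 = 7,  λ_3 = 3.7251  (check: sum = 22 = tr ✓).

Step 4 — unit eigenvector for λ_1 ≈ 11.2749: v spans the null space of (Sigma - λ_1 I), whose rows are
  r_1 = (-2.2749, 1, -2),  r_2 = (1, -7.2749, -1),  r_3 = (-2, -1, -2.2749).
  v is orthogonal to every row, so take v ∝ r_1 × r_2 = ((1)·(-1) - (-2)·(-7.2749), (-2)·(1) - (-2.2749)·(-1), (-2.2749)·(-7.2749) - (1)·(1)) ≈ (-15.5498, -4.2749, 15.5498).
  Rescale (multiply by -1 so the first nonzero entry is positive): u = (15.5498, 4.2749, -15.5498).
  ||u|| = √((15.5498)² + (4.2749)² + (-15.5498)²) = √(501.8696) ≈ 22.4024,  v_1 = u/||u|| ≈ (0.6941, 0.1908, -0.6941) (||v_1|| = 1).

λ_1 = 11.2749,  λ_2 = 7,  λ_3 = 3.7251;  v_1 ≈ (0.6941, 0.1908, -0.6941)


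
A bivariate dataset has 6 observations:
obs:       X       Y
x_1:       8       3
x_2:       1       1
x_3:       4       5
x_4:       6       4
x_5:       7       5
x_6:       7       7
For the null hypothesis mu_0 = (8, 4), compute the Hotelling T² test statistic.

Step 1 — sample mean vector:
  mean(X) = (8 + 1 + 4 + 6 + 7 + 7) / 6 = 33/6 = 5.5
  mean(Y) = (3 + 1 + 5 + 4 + 5 + 7) / 6 = 25/6 = 4.1667
  x̄ = (5.5, 4.1667),  deviation x̄ - mu_0 = (5.5, 4.1667) - (8, 4) = (-2.5, 0.1667).

Step 2 — sample covariance matrix, S[i,j] = (1/(n-1)) · Σ_k (x_{k,i} - mean_i) · (x_{k,j} - mean_j), divisor n-1 = 5:
  S[X,X] = ((2.5)·(2.5) + (-4.5)·(-4.5) + (-1.5)·(-1.5) + (0.5)·(0.5) + (1.5)·(1.5) + (1.5)·(1.5)) / 5 = 33.5/5 = 6.7
  S[X,Y] = ((2.5)·(-1.1667) + (-4.5)·(-3.1667) + (-1.5)·(0.8333) + (0.5)·(-0.1667) + (1.5)·(0.8333) + (1.5)·(2.8333)) / 5 = 15.5/5 = 3.1
  S[Y,Y] = ((-1.1667)·(-1.1667) + (-3.1667)·(-3.1667) + (0.8333)·(0.8333) + (-0.1667)·(-0.1667) + (0.8333)·(0.8333) + (2.8333)·(2.8333)) / 5 = 20.8333/5 = 4.1667
  S = [[6.7, 3.1],
 [3.1, 4.1667]].

Step 3 — invert S. det(S) = 6.7·4.1667 - (3.1)² = 18.3067.
  S^{-1} = (1/det) · [[d, -b], [-b, a]] = [[0.2276, -0.1693],
 [-0.1693, 0.366]].

Step 4 — quadratic form (x̄ - mu_0)^T · S^{-1} · (x̄ - mu_0):
  S^{-1} · (x̄ - mu_0) = (-0.5972, 0.4843),
  (x̄ - mu_0)^T · [...] = (-2.5)·(-0.5972) + (0.1667)·(0.4843) = 1.5738.

Step 5 — scale by n: T² = 6 · 1.5738 = 9.4428.

T² ≈ 9.4428


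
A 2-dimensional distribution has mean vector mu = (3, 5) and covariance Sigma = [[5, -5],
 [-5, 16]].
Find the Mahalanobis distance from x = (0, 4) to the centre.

Step 1 — centre the observation: (x - mu) = (-3, -1).

Step 2 — invert Sigma. det(Sigma) = 5·16 - (-5)² = 55.
  Sigma^{-1} = (1/det) · [[d, -b], [-b, a]] = [[0.2909, 0.0909],
 [0.0909, 0.0909]].

Step 3 — form the quadratic (x - mu)^T · Sigma^{-1} · (x - mu):
  Sigma^{-1} · (x - mu) = (-0.9636, -0.3636).
  (x - mu)^T · [Sigma^{-1} · (x - mu)] = (-3)·(-0.9636) + (-1)·(-0.3636) = 3.2545.

Step 4 — take square root: d = √(3.2545) ≈ 1.804.

d(x, mu) = √(3.2545) ≈ 1.804


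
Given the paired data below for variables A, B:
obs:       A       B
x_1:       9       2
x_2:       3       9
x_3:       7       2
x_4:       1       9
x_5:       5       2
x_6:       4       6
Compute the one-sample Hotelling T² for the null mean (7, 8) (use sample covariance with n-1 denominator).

Step 1 — sample mean vector:
  mean(A) = (9 + 3 + 7 + 1 + 5 + 4) / 6 = 29/6 = 4.8333
  mean(B) = (2 + 9 + 2 + 9 + 2 + 6) / 6 = 30/6 = 5
  x̄ = (4.8333, 5),  deviation x̄ - mu_0 = (4.8333, 5) - (7, 8) = (-2.1667, -3).

Step 2 — sample covariance matrix, S[i,j] = (1/(n-1)) · Σ_k (x_{k,i} - mean_i) · (x_{k,j} - mean_j), divisor n-1 = 5:
  S[A,A] = ((4.1667)·(4.1667) + (-1.8333)·(-1.8333) + (2.1667)·(2.1667) + (-3.8333)·(-3.8333) + (0.1667)·(0.1667) + (-0.8333)·(-0.8333)) / 5 = 40.8333/5 = 8.1667
  S[A,B] = ((4.1667)·(-3) + (-1.8333)·(4) + (2.1667)·(-3) + (-3.8333)·(4) + (0.1667)·(-3) + (-0.8333)·(1)) / 5 = -43/5 = -8.6
  S[B,B] = ((-3)·(-3) + (4)·(4) + (-3)·(-3) + (4)·(4) + (-3)·(-3) + (1)·(1)) / 5 = 60/5 = 12
  S = [[8.1667, -8.6],
 [-8.6, 12]].

Step 3 — invert S. det(S) = 8.1667·12 - (-8.6)² = 24.04.
  S^{-1} = (1/det) · [[d, -b], [-b, a]] = [[0.4992, 0.3577],
 [0.3577, 0.3397]].

Step 4 — quadratic form (x̄ - mu_0)^T · S^{-1} · (x̄ - mu_0):
  S^{-1} · (x̄ - mu_0) = (-2.1547, -1.7942),
  (x̄ - mu_0)^T · [...] = (-2.1667)·(-2.1547) + (-3)·(-1.7942) = 10.0513.

Step 5 — scale by n: T² = 6 · 10.0513 = 60.3078.

T² ≈ 60.3078


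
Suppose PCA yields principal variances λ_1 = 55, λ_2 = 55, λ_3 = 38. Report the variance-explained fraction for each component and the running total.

Step 1 — total variance = trace(Sigma) = Σ λ_i = 55 + 55 + 38 = 148.

Step 2 — fraction explained by component i = λ_i / Σ λ:
  PC1: 55/148 = 0.3716
  PC2: 55/148 = 0.3716
  PC3: 38/148 = 0.2568

Step 3 — cumulative fraction after k components = (λ_1 + ... + λ_k) / Σ λ:
  k = 1: 55/148 = 0.3716
  k = 2: (55 + 55)/148 = 110/148 = 0.7432
  k = 3: (55 + 55 + 38)/148 = 148/148 = 1

Summary (fraction, with percent):

explained: PC1 0.3716 (37.16%), PC2 0.3716 (37.16%), PC3 0.2568 (25.68%);  cumulative: 0.3716, 0.7432, 1


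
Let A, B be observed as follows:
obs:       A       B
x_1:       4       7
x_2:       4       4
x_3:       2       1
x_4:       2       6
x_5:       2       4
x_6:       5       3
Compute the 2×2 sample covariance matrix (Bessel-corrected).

Step 1 — column means:
  mean(A) = (4 + 4 + 2 + 2 + 2 + 5) / 6 = 19/6 = 3.1667
  mean(B) = (7 + 4 + 1 + 6 + 4 + 3) / 6 = 25/6 = 4.1667

Step 2 — sample covariance S[i,j] = (1/(n-1)) · Σ_k (x_{k,i} - mean_i) · (x_{k,j} - mean_j), with n-1 = 5.
  S[A,A] = ((0.8333)·(0.8333) + (0.8333)·(0.8333) + (-1.1667)·(-1.1667) + (-1.1667)·(-1.1667) + (-1.1667)·(-1.1667) + (1.8333)·(1.8333)) / 5 = 8.8333/5 = 1.7667
  S[A,B] = ((0.8333)·(2.8333) + (0.8333)·(-0.1667) + (-1.1667)·(-3.1667) + (-1.1667)·(1.8333) + (-1.1667)·(-0.1667) + (1.8333)·(-1.1667)) / 5 = 1.8333/5 = 0.3667
  S[B,B] = ((2.8333)·(2.8333) + (-0.1667)·(-0.1667) + (-3.1667)·(-3.1667) + (1.8333)·(1.8333) + (-0.1667)·(-0.1667) + (-1.1667)·(-1.1667)) / 5 = 22.8333/5 = 4.5667

S is symmetric (S[j,i] = S[i,j]). Assembling:

S = [[1.7667, 0.3667],
 [0.3667, 4.5667]]


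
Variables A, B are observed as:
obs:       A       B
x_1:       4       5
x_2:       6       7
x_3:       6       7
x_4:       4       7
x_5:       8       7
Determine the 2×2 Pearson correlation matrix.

Step 1 — column means:
  mean(A) = (4 + 6 + 6 + 4 + 8) / 5 = 28/5 = 5.6
  mean(B) = (5 + 7 + 7 + 7 + 7) / 5 = 33/5 = 6.6

Step 2 — sample variances and covariances s[i,j] = (1/(n-1)) · Σ_k (x_{k,i} - mean_i) · (x_{k,j} - mean_j), with n-1 = 4:
  s[A,A] = ((-1.6)·(-1.6) + (0.4)·(0.4) + (0.4)·(0.4) + (-1.6)·(-1.6) + (2.4)·(2.4)) / 4 = 11.2/4 = 2.8
  s[A,B] = ((-1.6)·(-1.6) + (0.4)·(0.4) + (0.4)·(0.4) + (-1.6)·(0.4) + (2.4)·(0.4)) / 4 = 3.2/4 = 0.8
  s[B,B] = ((-1.6)·(-1.6) + (0.4)·(0.4) + (0.4)·(0.4) + (0.4)·(0.4) + (0.4)·(0.4)) / 4 = 3.2/4 = 0.8
  Sample standard deviations s_i = √(s[i,i]):
  s(A) = √(2.8) = 1.6733
  s(B) = √(0.8) = 0.8944

Step 3 — r_{ij} = s_{ij} / (s_i · s_j):
  r[A,A] = 1 (diagonal).
  r[A,B] = 0.8 / (1.6733 · 0.8944) = 0.8 / 1.4967 = 0.5345
  r[B,B] = 1 (diagonal).

R is symmetric with unit diagonal. Assembling:

R = [[1, 0.5345],
 [0.5345, 1]]


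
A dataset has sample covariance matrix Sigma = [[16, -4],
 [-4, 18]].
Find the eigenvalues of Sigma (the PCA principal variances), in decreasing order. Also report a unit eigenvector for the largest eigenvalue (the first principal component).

Step 1 — characteristic polynomial of 2×2 Sigma:
  det(Sigma - λI) = λ² - trace · λ + det = 0.
  trace = 16 + 18 = 34, det = 16·18 - (-4)² = 272.
Step 2 — discriminant:
  Δ = trace² - 4·det = 1156 - 1088 = 68.
Step 3 — eigenvalues:
  λ = (trace ± √Δ)/2 = (34 ± 8.2462)/2,
  λ_1 = 21.1231,  λ_2 = 12.8769.

Step 4 — unit eigenvector for λ_1: solve (Sigma - λ_1 I)v = 0. First row:
  (16 - 21.1231)·v_x + (-4)·v_y = 0, i.e. (-5.1231)·v_x + (-4)·v_y = 0,
  so v ∝ (b, λ_1 - a) = (-4, 5.1231); multiply by -1 so the first entry is positive: u = (4, -5.1231).
  ||u|| = √((4)² + (-5.1231)²) = √(42.2462) ≈ 6.4997,
  v_1 = u/||u|| ≈ (0.6154, -0.7882) (||v_1|| = 1).

λ_1 = 21.1231,  λ_2 = 12.8769;  v_1 ≈ (0.6154, -0.7882)


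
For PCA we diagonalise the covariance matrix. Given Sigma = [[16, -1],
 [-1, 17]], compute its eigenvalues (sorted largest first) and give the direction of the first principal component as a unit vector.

Step 1 — characteristic polynomial of 2×2 Sigma:
  det(Sigma - λI) = λ² - trace · λ + det = 0.
  trace = 16 + 17 = 33, det = 16·17 - (-1)² = 271.
Step 2 — discriminant:
  Δ = trace² - 4·det = 1089 - 1084 = 5.
Step 3 — eigenvalues:
  λ = (trace ± √Δ)/2 = (33 ± 2.2361)/2,
  λ_1 = 17.618,  λ_2 = 15.382.

Step 4 — unit eigenvector for λ_1: solve (Sigma - λ_1 I)v = 0. First row:
  (16 - 17.618)·v_x + (-1)·v_y = 0, i.e. (-1.618)·v_x + (-1)·v_y = 0,
  so v ∝ (b, λ_1 - a) = (-1, 1.618); multiply by -1 so the first entry is positive: u = (1, -1.618).
  ||u|| = √((1)² + (-1.618)²) = √(3.618) ≈ 1.9021,
  v_1 = u/||u|| ≈ (0.5257, -0.8507) (||v_1|| = 1).

λ_1 = 17.618,  λ_2 = 15.382;  v_1 ≈ (0.5257, -0.8507)


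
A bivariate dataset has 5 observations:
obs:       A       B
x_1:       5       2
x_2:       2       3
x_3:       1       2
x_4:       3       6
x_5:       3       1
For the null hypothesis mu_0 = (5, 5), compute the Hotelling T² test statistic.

Step 1 — sample mean vector:
  mean(A) = (5 + 2 + 1 + 3 + 3) / 5 = 14/5 = 2.8
  mean(B) = (2 + 3 + 2 + 6 + 1) / 5 = 14/5 = 2.8
  x̄ = (2.8, 2.8),  deviation x̄ - mu_0 = (2.8, 2.8) - (5, 5) = (-2.2, -2.2).

Step 2 — sample covariance matrix, S[i,j] = (1/(n-1)) · Σ_k (x_{k,i} - mean_i) · (x_{k,j} - mean_j), divisor n-1 = 4:
  S[A,A] = ((2.2)·(2.2) + (-0.8)·(-0.8) + (-1.8)·(-1.8) + (0.2)·(0.2) + (0.2)·(0.2)) / 4 = 8.8/4 = 2.2
  S[A,B] = ((2.2)·(-0.8) + (-0.8)·(0.2) + (-1.8)·(-0.8) + (0.2)·(3.2) + (0.2)·(-1.8)) / 4 = -0.2/4 = -0.05
  S[B,B] = ((-0.8)·(-0.8) + (0.2)·(0.2) + (-0.8)·(-0.8) + (3.2)·(3.2) + (-1.8)·(-1.8)) / 4 = 14.8/4 = 3.7
  S = [[2.2, -0.05],
 [-0.05, 3.7]].

Step 3 — invert S. det(S) = 2.2·3.7 - (-0.05)² = 8.1375.
  S^{-1} = (1/det) · [[d, -b], [-b, a]] = [[0.4547, 0.0061],
 [0.0061, 0.2704]].

Step 4 — quadratic form (x̄ - mu_0)^T · S^{-1} · (x̄ - mu_0):
  S^{-1} · (x̄ - mu_0) = (-1.0138, -0.6083),
  (x̄ - mu_0)^T · [...] = (-2.2)·(-1.0138) + (-2.2)·(-0.6083) = 3.5687.

Step 5 — scale by n: T² = 5 · 3.5687 = 17.8433.

T² ≈ 17.8433


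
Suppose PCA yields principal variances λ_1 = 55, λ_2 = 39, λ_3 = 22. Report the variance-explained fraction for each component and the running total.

Step 1 — total variance = trace(Sigma) = Σ λ_i = 55 + 39 + 22 = 116.

Step 2 — fraction explained by component i = λ_i / Σ λ:
  PC1: 55/116 = 0.4741
  PC2: 39/116 = 0.3362
  PC3: 22/116 = 0.1897

Step 3 — cumulative fraction after k components = (λ_1 + ... + λ_k) / Σ λ:
  k = 1: 55/116 = 0.4741
  k = 2: (55 + 39)/116 = 94/116 = 0.8103
  k = 3: (55 + 39 + 22)/116 = 116/116 = 1

Summary (fraction, with percent):

explained: PC1 0.4741 (47.41%), PC2 0.3362 (33.62%), PC3 0.1897 (18.97%);  cumulative: 0.4741, 0.8103, 1


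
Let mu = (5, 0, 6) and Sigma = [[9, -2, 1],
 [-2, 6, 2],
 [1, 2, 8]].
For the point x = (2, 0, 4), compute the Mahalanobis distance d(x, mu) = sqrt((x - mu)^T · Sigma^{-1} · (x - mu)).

Step 1 — centre the observation: (x - mu) = (-3, 0, -2).

Step 2 — invert Sigma (cofactor / det for 3×3, or solve directly):
  Sigma^{-1} = [[0.1257, 0.0514, -0.0286],
 [0.0514, 0.2029, -0.0571],
 [-0.0286, -0.0571, 0.1429]].

Step 3 — form the quadratic (x - mu)^T · Sigma^{-1} · (x - mu):
  Sigma^{-1} · (x - mu) = (-0.32, -0.04, -0.2).
  (x - mu)^T · [Sigma^{-1} · (x - mu)] = (-3)·(-0.32) + (0)·(-0.04) + (-2)·(-0.2) = 1.36.

Step 4 — take square root: d = √(1.36) ≈ 1.1662.

d(x, mu) = √(1.36) ≈ 1.1662


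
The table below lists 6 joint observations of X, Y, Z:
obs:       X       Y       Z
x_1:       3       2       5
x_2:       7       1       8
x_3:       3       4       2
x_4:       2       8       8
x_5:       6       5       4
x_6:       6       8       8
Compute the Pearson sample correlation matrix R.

Step 1 — column means:
  mean(X) = (3 + 7 + 3 + 2 + 6 + 6) / 6 = 27/6 = 4.5
  mean(Y) = (2 + 1 + 4 + 8 + 5 + 8) / 6 = 28/6 = 4.6667
  mean(Z) = (5 + 8 + 2 + 8 + 4 + 8) / 6 = 35/6 = 5.8333

Step 2 — sample variances and covariances s[i,j] = (1/(n-1)) · Σ_k (x_{k,i} - mean_i) · (x_{k,j} - mean_j), with n-1 = 5:
  s[X,X] = ((-1.5)·(-1.5) + (2.5)·(2.5) + (-1.5)·(-1.5) + (-2.5)·(-2.5) + (1.5)·(1.5) + (1.5)·(1.5)) / 5 = 21.5/5 = 4.3
  s[X,Y] = ((-1.5)·(-2.6667) + (2.5)·(-3.6667) + (-1.5)·(-0.6667) + (-2.5)·(3.3333) + (1.5)·(0.3333) + (1.5)·(3.3333)) / 5 = -7/5 = -1.4
  s[X,Z] = ((-1.5)·(-0.8333) + (2.5)·(2.1667) + (-1.5)·(-3.8333) + (-2.5)·(2.1667) + (1.5)·(-1.8333) + (1.5)·(2.1667)) / 5 = 7.5/5 = 1.5
  s[Y,Y] = ((-2.6667)·(-2.6667) + (-3.6667)·(-3.6667) + (-0.6667)·(-0.6667) + (3.3333)·(3.3333) + (0.3333)·(0.3333) + (3.3333)·(3.3333)) / 5 = 43.3333/5 = 8.6667
  s[Y,Z] = ((-2.6667)·(-0.8333) + (-3.6667)·(2.1667) + (-0.6667)·(-3.8333) + (3.3333)·(2.1667) + (0.3333)·(-1.8333) + (3.3333)·(2.1667)) / 5 = 10.6667/5 = 2.1333
  s[Z,Z] = ((-0.8333)·(-0.8333) + (2.1667)·(2.1667) + (-3.8333)·(-3.8333) + (2.1667)·(2.1667) + (-1.8333)·(-1.8333) + (2.1667)·(2.1667)) / 5 = 32.8333/5 = 6.5667
  Sample standard deviations s_i = √(s[i,i]):
  s(X) = √(4.3) = 2.0736
  s(Y) = √(8.6667) = 2.9439
  s(Z) = √(6.5667) = 2.5626

Step 3 — r_{ij} = s_{ij} / (s_i · s_j):
  r[X,X] = 1 (diagonal).
  r[X,Y] = -1.4 / (2.0736 · 2.9439) = -1.4 / 6.1046 = -0.2293
  r[X,Z] = 1.5 / (2.0736 · 2.5626) = 1.5 / 5.3138 = 0.2823
  r[Y,Y] = 1 (diagonal).
  r[Y,Z] = 2.1333 / (2.9439 · 2.5626) = 2.1333 / 7.5439 = 0.2828
  r[Z,Z] = 1 (diagonal).

R is symmetric with unit diagonal. Assembling:

R = [[1, -0.2293, 0.2823],
 [-0.2293, 1, 0.2828],
 [0.2823, 0.2828, 1]]


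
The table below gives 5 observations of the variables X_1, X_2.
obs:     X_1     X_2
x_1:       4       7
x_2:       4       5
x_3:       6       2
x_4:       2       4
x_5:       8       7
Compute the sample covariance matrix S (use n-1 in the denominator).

Step 1 — column means:
  mean(X_1) = (4 + 4 + 6 + 2 + 8) / 5 = 24/5 = 4.8
  mean(X_2) = (7 + 5 + 2 + 4 + 7) / 5 = 25/5 = 5

Step 2 — sample covariance S[i,j] = (1/(n-1)) · Σ_k (x_{k,i} - mean_i) · (x_{k,j} - mean_j), with n-1 = 4.
  S[X_1,X_1] = ((-0.8)·(-0.8) + (-0.8)·(-0.8) + (1.2)·(1.2) + (-2.8)·(-2.8) + (3.2)·(3.2)) / 4 = 20.8/4 = 5.2
  S[X_1,X_2] = ((-0.8)·(2) + (-0.8)·(0) + (1.2)·(-3) + (-2.8)·(-1) + (3.2)·(2)) / 4 = 4/4 = 1
  S[X_2,X_2] = ((2)·(2) + (0)·(0) + (-3)·(-3) + (-1)·(-1) + (2)·(2)) / 4 = 18/4 = 4.5

S is symmetric (S[j,i] = S[i,j]). Assembling:

S = [[5.2, 1],
 [1, 4.5]]


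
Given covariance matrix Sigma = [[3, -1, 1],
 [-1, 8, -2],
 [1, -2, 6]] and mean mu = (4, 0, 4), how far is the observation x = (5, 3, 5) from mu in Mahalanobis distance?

Step 1 — centre the observation: (x - mu) = (1, 3, 1).

Step 2 — invert Sigma (cofactor / det for 3×3, or solve directly):
  Sigma^{-1} = [[0.3607, 0.0328, -0.0492],
 [0.0328, 0.1393, 0.041],
 [-0.0492, 0.041, 0.1885]].

Step 3 — form the quadratic (x - mu)^T · Sigma^{-1} · (x - mu):
  Sigma^{-1} · (x - mu) = (0.4098, 0.4918, 0.2623).
  (x - mu)^T · [Sigma^{-1} · (x - mu)] = (1)·(0.4098) + (3)·(0.4918) + (1)·(0.2623) = 2.1475.

Step 4 — take square root: d = √(2.1475) ≈ 1.4654.

d(x, mu) = √(2.1475) ≈ 1.4654


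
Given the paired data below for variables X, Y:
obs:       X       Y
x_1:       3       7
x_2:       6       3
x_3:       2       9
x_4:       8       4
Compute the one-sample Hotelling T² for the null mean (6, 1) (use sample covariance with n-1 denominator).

Step 1 — sample mean vector:
  mean(X) = (3 + 6 + 2 + 8) / 4 = 19/4 = 4.75
  mean(Y) = (7 + 3 + 9 + 4) / 4 = 23/4 = 5.75
  x̄ = (4.75, 5.75),  deviation x̄ - mu_0 = (4.75, 5.75) - (6, 1) = (-1.25, 4.75).

Step 2 — sample covariance matrix, S[i,j] = (1/(n-1)) · Σ_k (x_{k,i} - mean_i) · (x_{k,j} - mean_j), divisor n-1 = 3:
  S[X,X] = ((-1.75)·(-1.75) + (1.25)·(1.25) + (-2.75)·(-2.75) + (3.25)·(3.25)) / 3 = 22.75/3 = 7.5833
  S[X,Y] = ((-1.75)·(1.25) + (1.25)·(-2.75) + (-2.75)·(3.25) + (3.25)·(-1.75)) / 3 = -20.25/3 = -6.75
  S[Y,Y] = ((1.25)·(1.25) + (-2.75)·(-2.75) + (3.25)·(3.25) + (-1.75)·(-1.75)) / 3 = 22.75/3 = 7.5833
  S = [[7.5833, -6.75],
 [-6.75, 7.5833]].

Step 3 — invert S. det(S) = 7.5833·7.5833 - (-6.75)² = 11.9444.
  S^{-1} = (1/det) · [[d, -b], [-b, a]] = [[0.6349, 0.5651],
 [0.5651, 0.6349]].

Step 4 — quadratic form (x̄ - mu_0)^T · S^{-1} · (x̄ - mu_0):
  S^{-1} · (x̄ - mu_0) = (1.8907, 2.3093),
  (x̄ - mu_0)^T · [...] = (-1.25)·(1.8907) + (4.75)·(2.3093) = 8.6058.

Step 5 — scale by n: T² = 4 · 8.6058 = 34.4233.

T² ≈ 34.4233


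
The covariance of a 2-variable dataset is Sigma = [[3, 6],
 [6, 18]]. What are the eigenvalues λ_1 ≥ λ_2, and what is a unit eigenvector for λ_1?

Step 1 — characteristic polynomial of 2×2 Sigma:
  det(Sigma - λI) = λ² - trace · λ + det = 0.
  trace = 3 + 18 = 21, det = 3·18 - (6)² = 18.
Step 2 — discriminant:
  Δ = trace² - 4·det = 441 - 72 = 369.
Step 3 — eigenvalues:
  λ = (trace ± √Δ)/2 = (21 ± 19.2094)/2,
  λ_1 = 20.1047,  λ_2 = 0.8953.

Step 4 — unit eigenvector for λ_1: solve (Sigma - λ_1 I)v = 0. First row:
  (3 - 20.1047)·v_x + (6)·v_y = 0, i.e. (-17.1047)·v_x + (6)·v_y = 0,
  so v ∝ (b, λ_1 - a) = (6, 17.1047) = u.
  ||u|| = √((6)² + (17.1047)²) = √(328.5703) ≈ 18.1265,
  v_1 = u/||u|| ≈ (0.331, 0.9436) (||v_1|| = 1).

λ_1 = 20.1047,  λ_2 = 0.8953;  v_1 ≈ (0.331, 0.9436)


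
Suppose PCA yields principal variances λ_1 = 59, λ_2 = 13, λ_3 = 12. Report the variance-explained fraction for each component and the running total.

Step 1 — total variance = trace(Sigma) = Σ λ_i = 59 + 13 + 12 = 84.

Step 2 — fraction explained by component i = λ_i / Σ λ:
  PC1: 59/84 = 0.7024
  PC2: 13/84 = 0.1548
  PC3: 12/84 = 0.1429

Step 3 — cumulative fraction after k components = (λ_1 + ... + λ_k) / Σ λ:
  k = 1: 59/84 = 0.7024
  k = 2: (59 + 13)/84 = 72/84 = 0.8571
  k = 3: (59 + 13 + 12)/84 = 84/84 = 1

Summary (fraction, with percent):

explained: PC1 0.7024 (70.24%), PC2 0.1548 (15.48%), PC3 0.1429 (14.29%);  cumulative: 0.7024, 0.8571, 1


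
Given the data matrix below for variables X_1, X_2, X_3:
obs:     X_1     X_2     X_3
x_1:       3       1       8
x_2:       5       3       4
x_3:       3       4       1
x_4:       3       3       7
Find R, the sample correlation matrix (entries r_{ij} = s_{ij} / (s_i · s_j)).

Step 1 — column means:
  mean(X_1) = (3 + 5 + 3 + 3) / 4 = 14/4 = 3.5
  mean(X_2) = (1 + 3 + 4 + 3) / 4 = 11/4 = 2.75
  mean(X_3) = (8 + 4 + 1 + 7) / 4 = 20/4 = 5

Step 2 — sample variances and covariances s[i,j] = (1/(n-1)) · Σ_k (x_{k,i} - mean_i) · (x_{k,j} - mean_j), with n-1 = 3:
  s[X_1,X_1] = ((-0.5)·(-0.5) + (1.5)·(1.5) + (-0.5)·(-0.5) + (-0.5)·(-0.5)) / 3 = 3/3 = 1
  s[X_1,X_2] = ((-0.5)·(-1.75) + (1.5)·(0.25) + (-0.5)·(1.25) + (-0.5)·(0.25)) / 3 = 0.5/3 = 0.1667
  s[X_1,X_3] = ((-0.5)·(3) + (1.5)·(-1) + (-0.5)·(-4) + (-0.5)·(2)) / 3 = -2/3 = -0.6667
  s[X_2,X_2] = ((-1.75)·(-1.75) + (0.25)·(0.25) + (1.25)·(1.25) + (0.25)·(0.25)) / 3 = 4.75/3 = 1.5833
  s[X_2,X_3] = ((-1.75)·(3) + (0.25)·(-1) + (1.25)·(-4) + (0.25)·(2)) / 3 = -10/3 = -3.3333
  s[X_3,X_3] = ((3)·(3) + (-1)·(-1) + (-4)·(-4) + (2)·(2)) / 3 = 30/3 = 10
  Sample standard deviations s_i = √(s[i,i]):
  s(X_1) = √(1) = 1
  s(X_2) = √(1.5833) = 1.2583
  s(X_3) = √(10) = 3.1623

Step 3 — r_{ij} = s_{ij} / (s_i · s_j):
  r[X_1,X_1] = 1 (diagonal).
  r[X_1,X_2] = 0.1667 / (1 · 1.2583) = 0.1667 / 1.2583 = 0.1325
  r[X_1,X_3] = -0.6667 / (1 · 3.1623) = -0.6667 / 3.1623 = -0.2108
  r[X_2,X_2] = 1 (diagonal).
  r[X_2,X_3] = -3.3333 / (1.2583 · 3.1623) = -3.3333 / 3.9791 = -0.8377
  r[X_3,X_3] = 1 (diagonal).

R is symmetric with unit diagonal. Assembling:

R = [[1, 0.1325, -0.2108],
 [0.1325, 1, -0.8377],
 [-0.2108, -0.8377, 1]]


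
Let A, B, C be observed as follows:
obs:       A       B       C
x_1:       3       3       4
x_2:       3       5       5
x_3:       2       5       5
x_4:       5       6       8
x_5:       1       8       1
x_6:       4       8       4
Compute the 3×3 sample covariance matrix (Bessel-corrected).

Step 1 — column means:
  mean(A) = (3 + 3 + 2 + 5 + 1 + 4) / 6 = 18/6 = 3
  mean(B) = (3 + 5 + 5 + 6 + 8 + 8) / 6 = 35/6 = 5.8333
  mean(C) = (4 + 5 + 5 + 8 + 1 + 4) / 6 = 27/6 = 4.5

Step 2 — sample covariance S[i,j] = (1/(n-1)) · Σ_k (x_{k,i} - mean_i) · (x_{k,j} - mean_j), with n-1 = 5.
  S[A,A] = ((0)·(0) + (0)·(0) + (-1)·(-1) + (2)·(2) + (-2)·(-2) + (1)·(1)) / 5 = 10/5 = 2
  S[A,B] = ((0)·(-2.8333) + (0)·(-0.8333) + (-1)·(-0.8333) + (2)·(0.1667) + (-2)·(2.1667) + (1)·(2.1667)) / 5 = -1/5 = -0.2
  S[A,C] = ((0)·(-0.5) + (0)·(0.5) + (-1)·(0.5) + (2)·(3.5) + (-2)·(-3.5) + (1)·(-0.5)) / 5 = 13/5 = 2.6
  S[B,B] = ((-2.8333)·(-2.8333) + (-0.8333)·(-0.8333) + (-0.8333)·(-0.8333) + (0.1667)·(0.1667) + (2.1667)·(2.1667) + (2.1667)·(2.1667)) / 5 = 18.8333/5 = 3.7667
  S[B,C] = ((-2.8333)·(-0.5) + (-0.8333)·(0.5) + (-0.8333)·(0.5) + (0.1667)·(3.5) + (2.1667)·(-3.5) + (2.1667)·(-0.5)) / 5 = -7.5/5 = -1.5
  S[C,C] = ((-0.5)·(-0.5) + (0.5)·(0.5) + (0.5)·(0.5) + (3.5)·(3.5) + (-3.5)·(-3.5) + (-0.5)·(-0.5)) / 5 = 25.5/5 = 5.1

S is symmetric (S[j,i] = S[i,j]). Assembling:

S = [[2, -0.2, 2.6],
 [-0.2, 3.7667, -1.5],
 [2.6, -1.5, 5.1]]


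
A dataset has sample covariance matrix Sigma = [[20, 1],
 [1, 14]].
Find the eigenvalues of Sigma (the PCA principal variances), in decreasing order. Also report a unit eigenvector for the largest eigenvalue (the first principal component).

Step 1 — characteristic polynomial of 2×2 Sigma:
  det(Sigma - λI) = λ² - trace · λ + det = 0.
  trace = 20 + 14 = 34, det = 20·14 - (1)² = 279.
Step 2 — discriminant:
  Δ = trace² - 4·det = 1156 - 1116 = 40.
Step 3 — eigenvalues:
  λ = (trace ± √Δ)/2 = (34 ± 6.3246)/2,
  λ_1 = 20.1623,  λ_2 = 13.8377.

Step 4 — unit eigenvector for λ_1: solve (Sigma - λ_1 I)v = 0. First row:
  (20 - 20.1623)·v_x + (1)·v_y = 0, i.e. (-0.1623)·v_x + (1)·v_y = 0,
  so v ∝ (b, λ_1 - a) = (1, 0.1623) = u.
  ||u|| = √((1)² + (0.1623)²) = √(1.0263) ≈ 1.0131,
  v_1 = u/||u|| ≈ (0.9871, 0.1602) (||v_1|| = 1).

λ_1 = 20.1623,  λ_2 = 13.8377;  v_1 ≈ (0.9871, 0.1602)


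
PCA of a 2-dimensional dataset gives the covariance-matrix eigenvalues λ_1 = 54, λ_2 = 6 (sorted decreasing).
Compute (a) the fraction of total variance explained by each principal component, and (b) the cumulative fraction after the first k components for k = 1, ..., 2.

Step 1 — total variance = trace(Sigma) = Σ λ_i = 54 + 6 = 60.

Step 2 — fraction explained by component i = λ_i / Σ λ:
  PC1: 54/60 = 0.9
  PC2: 6/60 = 0.1

Step 3 — cumulative fraction after k components = (λ_1 + ... + λ_k) / Σ λ:
  k = 1: 54/60 = 0.9
  k = 2: (54 + 6)/60 = 60/60 = 1

Summary (fraction, with percent):

explained: PC1 0.9 (90%), PC2 0.1 (10%);  cumulative: 0.9, 1


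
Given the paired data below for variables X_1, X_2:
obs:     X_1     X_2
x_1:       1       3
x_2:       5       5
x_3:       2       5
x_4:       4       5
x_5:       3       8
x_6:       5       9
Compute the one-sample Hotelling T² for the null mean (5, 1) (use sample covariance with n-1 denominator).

Step 1 — sample mean vector:
  mean(X_1) = (1 + 5 + 2 + 4 + 3 + 5) / 6 = 20/6 = 3.3333
  mean(X_2) = (3 + 5 + 5 + 5 + 8 + 9) / 6 = 35/6 = 5.8333
  x̄ = (3.3333, 5.8333),  deviation x̄ - mu_0 = (3.3333, 5.8333) - (5, 1) = (-1.6667, 4.8333).

Step 2 — sample covariance matrix, S[i,j] = (1/(n-1)) · Σ_k (x_{k,i} - mean_i) · (x_{k,j} - mean_j), divisor n-1 = 5:
  S[X_1,X_1] = ((-2.3333)·(-2.3333) + (1.6667)·(1.6667) + (-1.3333)·(-1.3333) + (0.6667)·(0.6667) + (-0.3333)·(-0.3333) + (1.6667)·(1.6667)) / 5 = 13.3333/5 = 2.6667
  S[X_1,X_2] = ((-2.3333)·(-2.8333) + (1.6667)·(-0.8333) + (-1.3333)·(-0.8333) + (0.6667)·(-0.8333) + (-0.3333)·(2.1667) + (1.6667)·(3.1667)) / 5 = 10.3333/5 = 2.0667
  S[X_2,X_2] = ((-2.8333)·(-2.8333) + (-0.8333)·(-0.8333) + (-0.8333)·(-0.8333) + (-0.8333)·(-0.8333) + (2.1667)·(2.1667) + (3.1667)·(3.1667)) / 5 = 24.8333/5 = 4.9667
  S = [[2.6667, 2.0667],
 [2.0667, 4.9667]].

Step 3 — invert S. det(S) = 2.6667·4.9667 - (2.0667)² = 8.9733.
  S^{-1} = (1/det) · [[d, -b], [-b, a]] = [[0.5535, -0.2303],
 [-0.2303, 0.2972]].

Step 4 — quadratic form (x̄ - mu_0)^T · S^{-1} · (x̄ - mu_0):
  S^{-1} · (x̄ - mu_0) = (-2.0357, 1.8202),
  (x̄ - mu_0)^T · [...] = (-1.6667)·(-2.0357) + (4.8333)·(1.8202) = 12.1904.

Step 5 — scale by n: T² = 6 · 12.1904 = 73.1426.

T² ≈ 73.1426


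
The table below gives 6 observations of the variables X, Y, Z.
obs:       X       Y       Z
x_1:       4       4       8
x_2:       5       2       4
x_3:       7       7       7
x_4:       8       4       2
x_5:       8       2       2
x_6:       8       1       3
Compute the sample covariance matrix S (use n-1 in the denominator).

Step 1 — column means:
  mean(X) = (4 + 5 + 7 + 8 + 8 + 8) / 6 = 40/6 = 6.6667
  mean(Y) = (4 + 2 + 7 + 4 + 2 + 1) / 6 = 20/6 = 3.3333
  mean(Z) = (8 + 4 + 7 + 2 + 2 + 3) / 6 = 26/6 = 4.3333

Step 2 — sample covariance S[i,j] = (1/(n-1)) · Σ_k (x_{k,i} - mean_i) · (x_{k,j} - mean_j), with n-1 = 5.
  S[X,X] = ((-2.6667)·(-2.6667) + (-1.6667)·(-1.6667) + (0.3333)·(0.3333) + (1.3333)·(1.3333) + (1.3333)·(1.3333) + (1.3333)·(1.3333)) / 5 = 15.3333/5 = 3.0667
  S[X,Y] = ((-2.6667)·(0.6667) + (-1.6667)·(-1.3333) + (0.3333)·(3.6667) + (1.3333)·(0.6667) + (1.3333)·(-1.3333) + (1.3333)·(-2.3333)) / 5 = -2.3333/5 = -0.4667
  S[X,Z] = ((-2.6667)·(3.6667) + (-1.6667)·(-0.3333) + (0.3333)·(2.6667) + (1.3333)·(-2.3333) + (1.3333)·(-2.3333) + (1.3333)·(-1.3333)) / 5 = -16.3333/5 = -3.2667
  S[Y,Y] = ((0.6667)·(0.6667) + (-1.3333)·(-1.3333) + (3.6667)·(3.6667) + (0.6667)·(0.6667) + (-1.3333)·(-1.3333) + (-2.3333)·(-2.3333)) / 5 = 23.3333/5 = 4.6667
  S[Y,Z] = ((0.6667)·(3.6667) + (-1.3333)·(-0.3333) + (3.6667)·(2.6667) + (0.6667)·(-2.3333) + (-1.3333)·(-2.3333) + (-2.3333)·(-1.3333)) / 5 = 17.3333/5 = 3.4667
  S[Z,Z] = ((3.6667)·(3.6667) + (-0.3333)·(-0.3333) + (2.6667)·(2.6667) + (-2.3333)·(-2.3333) + (-2.3333)·(-2.3333) + (-1.3333)·(-1.3333)) / 5 = 33.3333/5 = 6.6667

S is symmetric (S[j,i] = S[i,j]). Assembling:

S = [[3.0667, -0.4667, -3.2667],
 [-0.4667, 4.6667, 3.4667],
 [-3.2667, 3.4667, 6.6667]]


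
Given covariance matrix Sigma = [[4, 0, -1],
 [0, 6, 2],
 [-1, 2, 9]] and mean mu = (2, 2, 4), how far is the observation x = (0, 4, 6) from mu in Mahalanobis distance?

Step 1 — centre the observation: (x - mu) = (-2, 2, 2).

Step 2 — invert Sigma (cofactor / det for 3×3, or solve directly):
  Sigma^{-1} = [[0.2577, -0.0103, 0.0309],
 [-0.0103, 0.1804, -0.0412],
 [0.0309, -0.0412, 0.1237]].

Step 3 — form the quadratic (x - mu)^T · Sigma^{-1} · (x - mu):
  Sigma^{-1} · (x - mu) = (-0.4742, 0.299, 0.1031).
  (x - mu)^T · [Sigma^{-1} · (x - mu)] = (-2)·(-0.4742) + (2)·(0.299) + (2)·(0.1031) = 1.7526.

Step 4 — take square root: d = √(1.7526) ≈ 1.3238.

d(x, mu) = √(1.7526) ≈ 1.3238


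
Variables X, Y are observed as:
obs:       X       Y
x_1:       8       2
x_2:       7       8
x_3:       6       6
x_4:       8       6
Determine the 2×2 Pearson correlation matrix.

Step 1 — column means:
  mean(X) = (8 + 7 + 6 + 8) / 4 = 29/4 = 7.25
  mean(Y) = (2 + 8 + 6 + 6) / 4 = 22/4 = 5.5

Step 2 — sample variances and covariances s[i,j] = (1/(n-1)) · Σ_k (x_{k,i} - mean_i) · (x_{k,j} - mean_j), with n-1 = 3:
  s[X,X] = ((0.75)·(0.75) + (-0.25)·(-0.25) + (-1.25)·(-1.25) + (0.75)·(0.75)) / 3 = 2.75/3 = 0.9167
  s[X,Y] = ((0.75)·(-3.5) + (-0.25)·(2.5) + (-1.25)·(0.5) + (0.75)·(0.5)) / 3 = -3.5/3 = -1.1667
  s[Y,Y] = ((-3.5)·(-3.5) + (2.5)·(2.5) + (0.5)·(0.5) + (0.5)·(0.5)) / 3 = 19/3 = 6.3333
  Sample standard deviations s_i = √(s[i,i]):
  s(X) = √(0.9167) = 0.9574
  s(Y) = √(6.3333) = 2.5166

Step 3 — r_{ij} = s_{ij} / (s_i · s_j):
  r[X,X] = 1 (diagonal).
  r[X,Y] = -1.1667 / (0.9574 · 2.5166) = -1.1667 / 2.4095 = -0.4842
  r[Y,Y] = 1 (diagonal).

R is symmetric with unit diagonal. Assembling:

R = [[1, -0.4842],
 [-0.4842, 1]]


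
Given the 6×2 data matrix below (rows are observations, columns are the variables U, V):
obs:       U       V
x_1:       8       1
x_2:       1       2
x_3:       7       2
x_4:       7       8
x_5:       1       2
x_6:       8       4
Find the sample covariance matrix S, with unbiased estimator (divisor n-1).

Step 1 — column means:
  mean(U) = (8 + 1 + 7 + 7 + 1 + 8) / 6 = 32/6 = 5.3333
  mean(V) = (1 + 2 + 2 + 8 + 2 + 4) / 6 = 19/6 = 3.1667

Step 2 — sample covariance S[i,j] = (1/(n-1)) · Σ_k (x_{k,i} - mean_i) · (x_{k,j} - mean_j), with n-1 = 5.
  S[U,U] = ((2.6667)·(2.6667) + (-4.3333)·(-4.3333) + (1.6667)·(1.6667) + (1.6667)·(1.6667) + (-4.3333)·(-4.3333) + (2.6667)·(2.6667)) / 5 = 57.3333/5 = 11.4667
  S[U,V] = ((2.6667)·(-2.1667) + (-4.3333)·(-1.1667) + (1.6667)·(-1.1667) + (1.6667)·(4.8333) + (-4.3333)·(-1.1667) + (2.6667)·(0.8333)) / 5 = 12.6667/5 = 2.5333
  S[V,V] = ((-2.1667)·(-2.1667) + (-1.1667)·(-1.1667) + (-1.1667)·(-1.1667) + (4.8333)·(4.8333) + (-1.1667)·(-1.1667) + (0.8333)·(0.8333)) / 5 = 32.8333/5 = 6.5667

S is symmetric (S[j,i] = S[i,j]). Assembling:

S = [[11.4667, 2.5333],
 [2.5333, 6.5667]]


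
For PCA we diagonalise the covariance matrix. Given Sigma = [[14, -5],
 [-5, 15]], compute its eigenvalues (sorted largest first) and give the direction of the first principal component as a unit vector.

Step 1 — characteristic polynomial of 2×2 Sigma:
  det(Sigma - λI) = λ² - trace · λ + det = 0.
  trace = 14 + 15 = 29, det = 14·15 - (-5)² = 185.
Step 2 — discriminant:
  Δ = trace² - 4·det = 841 - 740 = 101.
Step 3 — eigenvalues:
  λ = (trace ± √Δ)/2 = (29 ± 10.0499)/2,
  λ_1 = 19.5249,  λ_2 = 9.4751.

Step 4 — unit eigenvector for λ_1: solve (Sigma - λ_1 I)v = 0. First row:
  (14 - 19.5249)·v_x + (-5)·v_y = 0, i.e. (-5.5249)·v_x + (-5)·v_y = 0,
  so v ∝ (b, λ_1 - a) = (-5, 5.5249); multiply by -1 so the first entry is positive: u = (5, -5.5249).
  ||u|| = √((5)² + (-5.5249)²) = √(55.5249) ≈ 7.4515,
  v_1 = u/||u|| ≈ (0.671, -0.7415) (||v_1|| = 1).

λ_1 = 19.5249,  λ_2 = 9.4751;  v_1 ≈ (0.671, -0.7415)


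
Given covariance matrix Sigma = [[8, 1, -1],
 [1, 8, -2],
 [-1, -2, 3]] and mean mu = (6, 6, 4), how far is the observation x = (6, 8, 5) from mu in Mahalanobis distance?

Step 1 — centre the observation: (x - mu) = (0, 2, 1).

Step 2 — invert Sigma (cofactor / det for 3×3, or solve directly):
  Sigma^{-1} = [[0.1307, -0.0065, 0.0392],
 [-0.0065, 0.1503, 0.098],
 [0.0392, 0.098, 0.4118]].

Step 3 — form the quadratic (x - mu)^T · Sigma^{-1} · (x - mu):
  Sigma^{-1} · (x - mu) = (0.0261, 0.3987, 0.6078).
  (x - mu)^T · [Sigma^{-1} · (x - mu)] = (0)·(0.0261) + (2)·(0.3987) + (1)·(0.6078) = 1.4052.

Step 4 — take square root: d = √(1.4052) ≈ 1.1854.

d(x, mu) = √(1.4052) ≈ 1.1854


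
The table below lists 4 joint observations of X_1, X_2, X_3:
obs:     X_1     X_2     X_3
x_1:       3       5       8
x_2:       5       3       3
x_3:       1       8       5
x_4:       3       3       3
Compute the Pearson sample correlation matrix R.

Step 1 — column means:
  mean(X_1) = (3 + 5 + 1 + 3) / 4 = 12/4 = 3
  mean(X_2) = (5 + 3 + 8 + 3) / 4 = 19/4 = 4.75
  mean(X_3) = (8 + 3 + 5 + 3) / 4 = 19/4 = 4.75

Step 2 — sample variances and covariances s[i,j] = (1/(n-1)) · Σ_k (x_{k,i} - mean_i) · (x_{k,j} - mean_j), with n-1 = 3:
  s[X_1,X_1] = ((0)·(0) + (2)·(2) + (-2)·(-2) + (0)·(0)) / 3 = 8/3 = 2.6667
  s[X_1,X_2] = ((0)·(0.25) + (2)·(-1.75) + (-2)·(3.25) + (0)·(-1.75)) / 3 = -10/3 = -3.3333
  s[X_1,X_3] = ((0)·(3.25) + (2)·(-1.75) + (-2)·(0.25) + (0)·(-1.75)) / 3 = -4/3 = -1.3333
  s[X_2,X_2] = ((0.25)·(0.25) + (-1.75)·(-1.75) + (3.25)·(3.25) + (-1.75)·(-1.75)) / 3 = 16.75/3 = 5.5833
  s[X_2,X_3] = ((0.25)·(3.25) + (-1.75)·(-1.75) + (3.25)·(0.25) + (-1.75)·(-1.75)) / 3 = 7.75/3 = 2.5833
  s[X_3,X_3] = ((3.25)·(3.25) + (-1.75)·(-1.75) + (0.25)·(0.25) + (-1.75)·(-1.75)) / 3 = 16.75/3 = 5.5833
  Sample standard deviations s_i = √(s[i,i]):
  s(X_1) = √(2.6667) = 1.633
  s(X_2) = √(5.5833) = 2.3629
  s(X_3) = √(5.5833) = 2.3629

Step 3 — r_{ij} = s_{ij} / (s_i · s_j):
  r[X_1,X_1] = 1 (diagonal).
  r[X_1,X_2] = -3.3333 / (1.633 · 2.3629) = -3.3333 / 3.8586 = -0.8639
  r[X_1,X_3] = -1.3333 / (1.633 · 2.3629) = -1.3333 / 3.8586 = -0.3455
  r[X_2,X_2] = 1 (diagonal).
  r[X_2,X_3] = 2.5833 / (2.3629 · 2.3629) = 2.5833 / 5.5833 = 0.4627
  r[X_3,X_3] = 1 (diagonal).

R is symmetric with unit diagonal. Assembling:

R = [[1, -0.8639, -0.3455],
 [-0.8639, 1, 0.4627],
 [-0.3455, 0.4627, 1]]


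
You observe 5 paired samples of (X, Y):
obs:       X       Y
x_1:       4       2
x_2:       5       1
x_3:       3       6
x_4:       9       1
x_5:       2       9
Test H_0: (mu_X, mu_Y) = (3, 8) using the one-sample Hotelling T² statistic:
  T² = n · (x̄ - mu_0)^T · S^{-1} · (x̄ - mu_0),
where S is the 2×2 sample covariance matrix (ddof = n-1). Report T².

Step 1 — sample mean vector:
  mean(X) = (4 + 5 + 3 + 9 + 2) / 5 = 23/5 = 4.6
  mean(Y) = (2 + 1 + 6 + 1 + 9) / 5 = 19/5 = 3.8
  x̄ = (4.6, 3.8),  deviation x̄ - mu_0 = (4.6, 3.8) - (3, 8) = (1.6, -4.2).

Step 2 — sample covariance matrix, S[i,j] = (1/(n-1)) · Σ_k (x_{k,i} - mean_i) · (x_{k,j} - mean_j), divisor n-1 = 4:
  S[X,X] = ((-0.6)·(-0.6) + (0.4)·(0.4) + (-1.6)·(-1.6) + (4.4)·(4.4) + (-2.6)·(-2.6)) / 4 = 29.2/4 = 7.3
  S[X,Y] = ((-0.6)·(-1.8) + (0.4)·(-2.8) + (-1.6)·(2.2) + (4.4)·(-2.8) + (-2.6)·(5.2)) / 4 = -29.4/4 = -7.35
  S[Y,Y] = ((-1.8)·(-1.8) + (-2.8)·(-2.8) + (2.2)·(2.2) + (-2.8)·(-2.8) + (5.2)·(5.2)) / 4 = 50.8/4 = 12.7
  S = [[7.3, -7.35],
 [-7.35, 12.7]].

Step 3 — invert S. det(S) = 7.3·12.7 - (-7.35)² = 38.6875.
  S^{-1} = (1/det) · [[d, -b], [-b, a]] = [[0.3283, 0.19],
 [0.19, 0.1887]].

Step 4 — quadratic form (x̄ - mu_0)^T · S^{-1} · (x̄ - mu_0):
  S^{-1} · (x̄ - mu_0) = (-0.2727, -0.4885),
  (x̄ - mu_0)^T · [...] = (1.6)·(-0.2727) + (-4.2)·(-0.4885) = 1.6155.

Step 5 — scale by n: T² = 5 · 1.6155 = 8.0775.

T² ≈ 8.0775


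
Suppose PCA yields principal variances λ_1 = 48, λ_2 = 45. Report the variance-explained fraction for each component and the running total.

Step 1 — total variance = trace(Sigma) = Σ λ_i = 48 + 45 = 93.

Step 2 — fraction explained by component i = λ_i / Σ λ:
  PC1: 48/93 = 0.5161
  PC2: 45/93 = 0.4839

Step 3 — cumulative fraction after k components = (λ_1 + ... + λ_k) / Σ λ:
  k = 1: 48/93 = 0.5161
  k = 2: (48 + 45)/93 = 93/93 = 1

Summary (fraction, with percent):

explained: PC1 0.5161 (51.61%), PC2 0.4839 (48.39%);  cumulative: 0.5161, 1


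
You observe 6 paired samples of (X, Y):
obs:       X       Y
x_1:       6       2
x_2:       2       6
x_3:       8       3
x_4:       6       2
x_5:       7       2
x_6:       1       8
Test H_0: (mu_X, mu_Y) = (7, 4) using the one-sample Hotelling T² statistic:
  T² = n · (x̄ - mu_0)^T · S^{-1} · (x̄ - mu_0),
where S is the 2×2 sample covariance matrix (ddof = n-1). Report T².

Step 1 — sample mean vector:
  mean(X) = (6 + 2 + 8 + 6 + 7 + 1) / 6 = 30/6 = 5
  mean(Y) = (2 + 6 + 3 + 2 + 2 + 8) / 6 = 23/6 = 3.8333
  x̄ = (5, 3.8333),  deviation x̄ - mu_0 = (5, 3.8333) - (7, 4) = (-2, -0.1667).

Step 2 — sample covariance matrix, S[i,j] = (1/(n-1)) · Σ_k (x_{k,i} - mean_i) · (x_{k,j} - mean_j), divisor n-1 = 5:
  S[X,X] = ((1)·(1) + (-3)·(-3) + (3)·(3) + (1)·(1) + (2)·(2) + (-4)·(-4)) / 5 = 40/5 = 8
  S[X,Y] = ((1)·(-1.8333) + (-3)·(2.1667) + (3)·(-0.8333) + (1)·(-1.8333) + (2)·(-1.8333) + (-4)·(4.1667)) / 5 = -33/5 = -6.6
  S[Y,Y] = ((-1.8333)·(-1.8333) + (2.1667)·(2.1667) + (-0.8333)·(-0.8333) + (-1.8333)·(-1.8333) + (-1.8333)·(-1.8333) + (4.1667)·(4.1667)) / 5 = 32.8333/5 = 6.5667
  S = [[8, -6.6],
 [-6.6, 6.5667]].

Step 3 — invert S. det(S) = 8·6.5667 - (-6.6)² = 8.9733.
  S^{-1} = (1/det) · [[d, -b], [-b, a]] = [[0.7318, 0.7355],
 [0.7355, 0.8915]].

Step 4 — quadratic form (x̄ - mu_0)^T · S^{-1} · (x̄ - mu_0):
  S^{-1} · (x̄ - mu_0) = (-1.5862, -1.6196),
  (x̄ - mu_0)^T · [...] = (-2)·(-1.5862) + (-0.1667)·(-1.6196) = 3.4423.

Step 5 — scale by n: T² = 6 · 3.4423 = 20.6538.

T² ≈ 20.6538


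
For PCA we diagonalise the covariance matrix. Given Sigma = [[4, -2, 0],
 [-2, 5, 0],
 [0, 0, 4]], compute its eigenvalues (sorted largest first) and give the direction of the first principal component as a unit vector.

Step 1 — characteristic polynomial p(λ) = det(λI - Sigma) = λ³ - tr·λ² + c_1·λ - det, where tr = trace, c_1 = sum of the principal 2×2 minors, det = det(Sigma):
  tr = 4 + 5 + 4 = 13,
  c_1 = (4·5 - (-2)²) + (4·4 - (0)²) + (5·4 - (0)²) = 16 + 16 + 20 = 52,
  det = 4·(5·4 - (0)²) - (-2)·((-2)·4 - (0)·(0)) + (0)·((-2)·(0) - 5·(0)) = 4·(20) - (-2)·(-8) + (0)·(0) = 64.
  So p(λ) = λ³ - 13λ² + 52λ - 64.
Step 2 — look for an integer root (rational root theorem: any rational root is an integer divisor of 64). Testing λ = 4:
  p(4) = 64 - 208 + 208 - 64 = 0  ✓
  Dividing out (λ - 4): p(λ) = (λ - 4)(λ² - 9λ + 16).
Step 3 — remaining eigenvalues from the quadratic λ² - 9λ + 16 = 0:
  Δ = 9² - 4·16 = 81 - 64 = 17,  λ = (9 ± √17)/2 = (9 ± 4.1231)/2 ≈ 6.5616 or 2.4384.
  Sorted: λ_1 = 6.5616,  λ_2 = 4,  λ_3 = 2.4384  (check: sum = 13 = tr ✓).

Step 4 — unit eigenvector for λ_1 ≈ 6.5616: v spans the null space of (Sigma - λ_1 I), whose rows are
  r_1 = (-2.5616, -2, 0),  r_2 = (-2, -1.5616, 0),  r_3 = (0, 0, -2.5616).
  v is orthogonal to every row, so take v ∝ r_1 × r_3 = ((-2)·(-2.5616) - (0)·(0), (0)·(0) - (-2.5616)·(-2.5616), (-2.5616)·(0) - (-2)·(0)) ≈ (5.1231, -6.5616, 0).
  Let u = (5.1231, -6.5616, 0).
  ||u|| = √((5.1231)² + (-6.5616)² + (0)²) = √(69.3002) ≈ 8.3247,  v_1 = u/||u|| ≈ (0.6154, -0.7882, 0) (||v_1|| = 1).

λ_1 = 6.5616,  λ_2 = 4,  λ_3 = 2.4384;  v_1 ≈ (0.6154, -0.7882, 0)


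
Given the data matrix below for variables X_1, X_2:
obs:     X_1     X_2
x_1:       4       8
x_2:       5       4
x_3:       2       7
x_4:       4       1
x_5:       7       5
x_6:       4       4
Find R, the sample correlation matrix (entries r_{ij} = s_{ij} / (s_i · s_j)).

Step 1 — column means:
  mean(X_1) = (4 + 5 + 2 + 4 + 7 + 4) / 6 = 26/6 = 4.3333
  mean(X_2) = (8 + 4 + 7 + 1 + 5 + 4) / 6 = 29/6 = 4.8333

Step 2 — sample variances and covariances s[i,j] = (1/(n-1)) · Σ_k (x_{k,i} - mean_i) · (x_{k,j} - mean_j), with n-1 = 5:
  s[X_1,X_1] = ((-0.3333)·(-0.3333) + (0.6667)·(0.6667) + (-2.3333)·(-2.3333) + (-0.3333)·(-0.3333) + (2.6667)·(2.6667) + (-0.3333)·(-0.3333)) / 5 = 13.3333/5 = 2.6667
  s[X_1,X_2] = ((-0.3333)·(3.1667) + (0.6667)·(-0.8333) + (-2.3333)·(2.1667) + (-0.3333)·(-3.8333) + (2.6667)·(0.1667) + (-0.3333)·(-0.8333)) / 5 = -4.6667/5 = -0.9333
  s[X_2,X_2] = ((3.1667)·(3.1667) + (-0.8333)·(-0.8333) + (2.1667)·(2.1667) + (-3.8333)·(-3.8333) + (0.1667)·(0.1667) + (-0.8333)·(-0.8333)) / 5 = 30.8333/5 = 6.1667
  Sample standard deviations s_i = √(s[i,i]):
  s(X_1) = √(2.6667) = 1.633
  s(X_2) = √(6.1667) = 2.4833

Step 3 — r_{ij} = s_{ij} / (s_i · s_j):
  r[X_1,X_1] = 1 (diagonal).
  r[X_1,X_2] = -0.9333 / (1.633 · 2.4833) = -0.9333 / 4.0552 = -0.2302
  r[X_2,X_2] = 1 (diagonal).

R is symmetric with unit diagonal. Assembling:

R = [[1, -0.2302],
 [-0.2302, 1]]
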